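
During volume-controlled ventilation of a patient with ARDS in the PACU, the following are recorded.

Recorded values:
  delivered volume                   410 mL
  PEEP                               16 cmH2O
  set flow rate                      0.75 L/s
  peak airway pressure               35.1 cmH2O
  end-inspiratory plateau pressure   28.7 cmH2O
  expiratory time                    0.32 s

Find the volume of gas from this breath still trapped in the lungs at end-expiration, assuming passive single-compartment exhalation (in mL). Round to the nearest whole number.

R = (PIP − Pplat)/V̇ = (35.1 − 28.7) / 0.75 = 6.4/0.75 = 8.533 cmH2O·s/L.
C = Vt/(Pplat − PEEP) = 410.0 / (28.7 − 16) = 410.0/12.7 = 32.283 mL/cmH2O.
τ = R × C = 8.533 × 0.03228 L/cmH2O = 0.2754 s.
Fraction remaining = e^(−Te/τ) = e^(−0.32/0.2754) = 0.3129.
Trapped volume = 410.0 × 0.3129 = 128.29 mL.

128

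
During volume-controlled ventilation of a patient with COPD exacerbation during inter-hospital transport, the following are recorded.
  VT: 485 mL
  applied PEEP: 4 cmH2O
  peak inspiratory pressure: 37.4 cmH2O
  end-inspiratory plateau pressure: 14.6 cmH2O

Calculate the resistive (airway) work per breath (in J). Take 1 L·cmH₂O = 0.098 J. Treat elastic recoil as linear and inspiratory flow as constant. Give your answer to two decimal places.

With constant inspiratory flow the resistive pressure is constant at PIP − Pplat = 37.4 − 14.6 = 22.8 cmH2O, so resistive work = 22.8 × 0.485 = 11.058 L·cmH2O.
× 0.098 J/(L·cmH2O) → 1.084 J.

1.08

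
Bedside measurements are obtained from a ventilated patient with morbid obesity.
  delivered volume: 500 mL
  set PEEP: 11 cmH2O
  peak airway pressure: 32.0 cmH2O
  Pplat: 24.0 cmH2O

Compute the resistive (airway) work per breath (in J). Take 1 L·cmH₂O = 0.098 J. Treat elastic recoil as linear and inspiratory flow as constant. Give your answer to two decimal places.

With constant inspiratory flow the resistive pressure is constant at PIP − Pplat = 32.0 − 24.0 = 8.0 cmH2O, so resistive work = 8.0 × 0.500 = 4.0 L·cmH2O.
× 0.098 J/(L·cmH2O) → 0.392 J.

0.39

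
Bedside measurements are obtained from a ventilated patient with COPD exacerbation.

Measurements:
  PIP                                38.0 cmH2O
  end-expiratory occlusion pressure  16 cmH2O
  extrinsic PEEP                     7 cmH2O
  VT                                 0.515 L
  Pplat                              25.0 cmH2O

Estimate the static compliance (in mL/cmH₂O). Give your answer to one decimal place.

End-expiratory occlusion gives total PEEP = 16 cmH2O (intrinsic PEEP = 16 − 7 = 9). Use total PEEP for the elastic gradient.
Cstat = Vt / (Pplat − PEEPtotal) = 515 / (25.0 − 16) = 515 / 9.0 = 57.222 mL/cmH2O.

57.2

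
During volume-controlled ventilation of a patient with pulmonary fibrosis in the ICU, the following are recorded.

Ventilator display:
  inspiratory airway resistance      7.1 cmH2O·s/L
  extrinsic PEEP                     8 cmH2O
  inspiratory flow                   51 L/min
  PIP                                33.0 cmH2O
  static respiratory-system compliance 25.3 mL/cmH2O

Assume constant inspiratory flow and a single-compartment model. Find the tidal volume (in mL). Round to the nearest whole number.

480

Flow: 51 L/min ÷ 60 = 0.85 L/s.
Equation of motion (constant flow): PIP = Vt/C + R·V̇ + PEEP.
Vt/C = PIP − R·V̇ − PEEP = 33.0 − 6.035 − 8 = 18.965 cmH2O.
Vt = C × 18.965 = 25.3 × 18.965 = 479.81 mL.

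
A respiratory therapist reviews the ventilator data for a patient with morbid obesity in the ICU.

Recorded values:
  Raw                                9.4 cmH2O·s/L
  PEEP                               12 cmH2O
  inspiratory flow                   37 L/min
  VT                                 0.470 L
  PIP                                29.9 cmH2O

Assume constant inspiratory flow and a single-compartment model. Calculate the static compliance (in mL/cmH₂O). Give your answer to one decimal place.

38.8

Flow: 37 L/min ÷ 60 = 0.6167 L/s.
Equation of motion (constant flow): PIP = Vt/C + R·V̇ + PEEP.
Vt/C = PIP − R·V̇ − PEEP = 29.9 − 9.4×0.6167 − 12 = 29.9 − 5.797 − 12 = 12.103 cmH2O.
C = Vt / 12.103 = 470 / 12.103 = 38.833 mL/cmH2O.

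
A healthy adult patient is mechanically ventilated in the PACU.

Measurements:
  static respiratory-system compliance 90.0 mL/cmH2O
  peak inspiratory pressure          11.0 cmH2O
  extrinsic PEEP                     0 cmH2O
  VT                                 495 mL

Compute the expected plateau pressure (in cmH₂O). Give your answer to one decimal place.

5.5

Pplat = PEEP + Vt / Cstat = 0 + 495 / 90.0 = 0 + 5.5 = 5.5 cmH2O.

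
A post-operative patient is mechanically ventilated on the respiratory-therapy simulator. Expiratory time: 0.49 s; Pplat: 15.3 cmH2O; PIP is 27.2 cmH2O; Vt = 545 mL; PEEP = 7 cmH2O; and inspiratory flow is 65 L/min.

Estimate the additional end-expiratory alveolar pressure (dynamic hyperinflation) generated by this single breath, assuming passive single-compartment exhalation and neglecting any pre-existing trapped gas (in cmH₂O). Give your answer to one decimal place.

Flow: 65 L/min ÷ 60 = 1.0833 L/s.
R = (PIP − Pplat)/V̇ = (27.2 − 15.3) / 1.0833 = 11.9/1.0833 = 10.985 cmH2O·s/L.
C = Vt/(Pplat − PEEP) = 545.0 / (15.3 − 7) = 545.0/8.3 = 65.663 mL/cmH2O.
τ = R × C = 10.985 × 0.06566 L/cmH2O = 0.7213 s.
Fraction remaining = e^(−Te/τ) = e^(−0.49/0.7213) = 0.507; trapped volume = 545.0 × 0.507 = 276.32 mL.
Additional alveolar pressure from trapping ≈ V_trapped / C = 276.32 / 65.663 = 4.208 cmH2O.

4.2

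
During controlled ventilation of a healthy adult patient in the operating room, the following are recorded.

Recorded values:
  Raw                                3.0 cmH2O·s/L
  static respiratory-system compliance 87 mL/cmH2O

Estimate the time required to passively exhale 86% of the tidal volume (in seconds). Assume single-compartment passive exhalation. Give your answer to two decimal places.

0.51

τ = R × C = 3.0 × 87 mL/cmH2O = 3.0 × 0.087 L/cmH2O = 0.261 s.
Exhaled fraction f = 1 − e^(−t/τ) → t = −τ·ln(1 − f) = −0.261·ln(0.14) = 0.5132 s.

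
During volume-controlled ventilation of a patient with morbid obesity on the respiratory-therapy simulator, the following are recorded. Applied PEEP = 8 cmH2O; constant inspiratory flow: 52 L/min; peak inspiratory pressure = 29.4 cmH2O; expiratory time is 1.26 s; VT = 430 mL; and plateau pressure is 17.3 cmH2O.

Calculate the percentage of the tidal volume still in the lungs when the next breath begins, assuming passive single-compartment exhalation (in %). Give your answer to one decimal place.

Flow: 52 L/min ÷ 60 = 0.8667 L/s.
R = (PIP − Pplat)/V̇ = (29.4 − 17.3) / 0.8667 = 12.1/0.8667 = 13.961 cmH2O·s/L.
C = Vt/(Pplat − PEEP) = 430.0 / (17.3 − 8) = 430.0/9.3 = 46.237 mL/cmH2O.
τ = R × C = 13.961 × 0.04624 L/cmH2O = 0.6456 s.
Fraction remaining at end-expiration = e^(−Te/τ) = e^(−1.26/0.6456) = 0.142 → 14.2%.

14.2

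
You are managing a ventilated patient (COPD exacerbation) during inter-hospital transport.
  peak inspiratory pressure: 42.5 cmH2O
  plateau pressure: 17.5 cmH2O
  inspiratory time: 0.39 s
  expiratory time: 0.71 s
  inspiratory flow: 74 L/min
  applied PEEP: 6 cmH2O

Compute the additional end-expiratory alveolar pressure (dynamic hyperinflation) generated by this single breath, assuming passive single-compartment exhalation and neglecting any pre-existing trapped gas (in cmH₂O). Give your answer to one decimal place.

Flow: 74 L/min ÷ 60 = 1.2333 L/s.
Vt = flow × Ti = 1.2333 L/s × 0.39 s × 1000 mL/L = 480.99 mL.
R = (PIP − Pplat)/V̇ = (42.5 − 17.5) / 1.2333 = 25.0/1.2333 = 20.271 cmH2O·s/L.
C = Vt/(Pplat − PEEP) = 480.99 / (17.5 − 6) = 480.99/11.5 = 41.825 mL/cmH2O.
τ = R × C = 20.271 × 0.04183 L/cmH2O = 0.8479 s.
Fraction remaining = e^(−Te/τ) = e^(−0.71/0.8479) = 0.4329; trapped volume = 480.99 × 0.4329 = 208.22 mL.
Additional alveolar pressure from trapping ≈ V_trapped / C = 208.22 / 41.825 = 4.978 cmH2O.

5.0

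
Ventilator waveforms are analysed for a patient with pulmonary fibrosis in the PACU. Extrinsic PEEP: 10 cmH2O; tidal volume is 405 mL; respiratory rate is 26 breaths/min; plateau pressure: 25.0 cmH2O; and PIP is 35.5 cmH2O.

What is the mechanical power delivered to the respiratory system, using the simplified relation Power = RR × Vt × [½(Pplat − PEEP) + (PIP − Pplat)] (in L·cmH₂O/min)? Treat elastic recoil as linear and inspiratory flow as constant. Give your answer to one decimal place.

Per-breath work = Vt × [½(Pplat−PEEP) + (PIP−Pplat)] = 0.405 × [0.5×15.0 + 10.5] = 0.405 × 18.0 = 7.29 L·cmH2O.
Power = 26 × 7.29 = 189.54 L·cmH2O/min.

189.5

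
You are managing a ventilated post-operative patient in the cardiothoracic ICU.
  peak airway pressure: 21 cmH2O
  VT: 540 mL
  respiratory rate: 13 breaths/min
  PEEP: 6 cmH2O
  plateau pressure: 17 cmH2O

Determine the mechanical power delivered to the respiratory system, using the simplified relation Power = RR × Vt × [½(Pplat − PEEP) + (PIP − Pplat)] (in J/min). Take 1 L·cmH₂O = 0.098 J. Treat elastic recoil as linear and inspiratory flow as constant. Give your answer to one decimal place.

Per-breath work = Vt × [½(Pplat−PEEP) + (PIP−Pplat)] = 0.540 × [0.5×11.0 + 4.0] = 0.540 × 9.5 = 5.13 L·cmH2O.
Power = 13 × 5.13 = 66.69 L·cmH2O/min.
× 0.098 J/(L·cmH2O) → 6.536 J/min.

6.5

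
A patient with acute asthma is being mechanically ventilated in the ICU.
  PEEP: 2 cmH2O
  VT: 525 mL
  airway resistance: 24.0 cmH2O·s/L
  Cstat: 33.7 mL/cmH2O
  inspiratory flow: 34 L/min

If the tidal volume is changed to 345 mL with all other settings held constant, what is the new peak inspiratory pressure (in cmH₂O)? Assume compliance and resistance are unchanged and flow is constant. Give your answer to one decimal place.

25.8

Flow: 34 L/min ÷ 60 = 0.5667 L/s.
PIP = Vt/C + R·V̇ + PEEP (constant-flow equation of motion).
Only the elastic term changes: ΔPIP = ΔVt / C = (345 − 525) / 33.7 = -5.341 cmH2O.
Original PIP = 525/33.7 + 24.0×0.5667 + 2 = 31.179 cmH2O; new PIP = 31.179 + (-5.341) = 25.838 cmH2O.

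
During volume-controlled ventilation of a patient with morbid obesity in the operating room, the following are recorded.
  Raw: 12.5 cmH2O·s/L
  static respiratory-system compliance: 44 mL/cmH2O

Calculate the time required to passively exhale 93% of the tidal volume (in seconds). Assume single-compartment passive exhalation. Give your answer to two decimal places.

τ = R × C = 12.5 × 44 mL/cmH2O = 12.5 × 0.044 L/cmH2O = 0.55 s.
Exhaled fraction f = 1 − e^(−t/τ) → t = −τ·ln(1 − f) = −0.55·ln(0.07) = 1.463 s.

1.46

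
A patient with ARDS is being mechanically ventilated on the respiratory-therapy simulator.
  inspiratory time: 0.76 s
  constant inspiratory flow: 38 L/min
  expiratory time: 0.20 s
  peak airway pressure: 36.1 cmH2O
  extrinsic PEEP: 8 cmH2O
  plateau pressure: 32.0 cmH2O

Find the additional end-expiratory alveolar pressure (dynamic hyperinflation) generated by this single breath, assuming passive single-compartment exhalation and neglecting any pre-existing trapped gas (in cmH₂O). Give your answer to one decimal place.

Flow: 38 L/min ÷ 60 = 0.6333 L/s.
Vt = flow × Ti = 0.6333 L/s × 0.76 s × 1000 mL/L = 481.31 mL.
R = (PIP − Pplat)/V̇ = (36.1 − 32.0) / 0.6333 = 4.1/0.6333 = 6.474 cmH2O·s/L.
C = Vt/(Pplat − PEEP) = 481.31 / (32.0 − 8) = 481.31/24.0 = 20.055 mL/cmH2O.
τ = R × C = 6.474 × 0.02006 L/cmH2O = 0.1299 s.
Fraction remaining = e^(−Te/τ) = e^(−0.20/0.1299) = 0.2145; trapped volume = 481.31 × 0.2145 = 103.24 mL.
Additional alveolar pressure from trapping ≈ V_trapped / C = 103.24 / 20.055 = 5.148 cmH2O.

5.1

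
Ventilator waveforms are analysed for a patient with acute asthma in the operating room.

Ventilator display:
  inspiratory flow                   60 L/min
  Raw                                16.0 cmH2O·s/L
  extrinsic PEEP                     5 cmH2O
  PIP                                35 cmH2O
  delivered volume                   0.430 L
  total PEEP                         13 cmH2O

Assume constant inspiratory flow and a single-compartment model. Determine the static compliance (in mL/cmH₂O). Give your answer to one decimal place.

Flow: 60 L/min ÷ 60 = 1 L/s.
Total PEEP = 13 cmH2O (set 5 + intrinsic 8); this is the baseline alveolar pressure.
Equation of motion (constant flow): PIP = Vt/C + R·V̇ + PEEP.
Vt/C = PIP − R·V̇ − PEEP = 35 − 16.0×1 − 13 = 35 − 16.0 − 13 = 6.0 cmH2O.
C = Vt / 6.0 = 430 / 6.0 = 71.667 mL/cmH2O.

71.7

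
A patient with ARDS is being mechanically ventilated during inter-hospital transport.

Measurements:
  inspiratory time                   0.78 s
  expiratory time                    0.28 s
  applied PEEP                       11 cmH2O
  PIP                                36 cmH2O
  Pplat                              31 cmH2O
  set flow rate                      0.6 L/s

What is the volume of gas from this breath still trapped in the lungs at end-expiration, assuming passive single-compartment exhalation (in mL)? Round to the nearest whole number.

111

Vt = flow × Ti = 0.6 L/s × 0.78 s × 1000 mL/L = 468.0 mL.
R = (PIP − Pplat)/V̇ = (36 − 31) / 0.6 = 5.0/0.6 = 8.333 cmH2O·s/L.
C = Vt/(Pplat − PEEP) = 468.0 / (31 − 11) = 468.0/20.0 = 23.4 mL/cmH2O.
τ = R × C = 8.333 × 0.0234 L/cmH2O = 0.195 s.
Fraction remaining = e^(−Te/τ) = e^(−0.28/0.195) = 0.2379.
Trapped volume = 468.0 × 0.2379 = 111.34 mL.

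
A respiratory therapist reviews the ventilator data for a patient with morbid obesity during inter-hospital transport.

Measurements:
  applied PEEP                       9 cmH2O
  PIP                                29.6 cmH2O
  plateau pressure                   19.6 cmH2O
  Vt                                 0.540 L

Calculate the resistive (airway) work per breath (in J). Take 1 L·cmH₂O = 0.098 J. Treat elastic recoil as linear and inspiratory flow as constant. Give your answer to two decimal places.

0.53

With constant inspiratory flow the resistive pressure is constant at PIP − Pplat = 29.6 − 19.6 = 10.0 cmH2O, so resistive work = 10.0 × 0.540 = 5.4 L·cmH2O.
× 0.098 J/(L·cmH2O) → 0.5292 J.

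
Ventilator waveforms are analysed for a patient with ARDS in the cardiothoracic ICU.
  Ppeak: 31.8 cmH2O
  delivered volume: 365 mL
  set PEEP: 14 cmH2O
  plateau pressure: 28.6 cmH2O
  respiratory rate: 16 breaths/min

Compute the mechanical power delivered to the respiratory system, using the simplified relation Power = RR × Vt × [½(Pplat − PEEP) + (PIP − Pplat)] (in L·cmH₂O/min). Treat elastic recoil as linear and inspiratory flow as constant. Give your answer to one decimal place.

Per-breath work = Vt × [½(Pplat−PEEP) + (PIP−Pplat)] = 0.365 × [0.5×14.6 + 3.2] = 0.365 × 10.5 = 3.833 L·cmH2O.
Power = 16 × 3.833 = 61.328 L·cmH2O/min.

61.3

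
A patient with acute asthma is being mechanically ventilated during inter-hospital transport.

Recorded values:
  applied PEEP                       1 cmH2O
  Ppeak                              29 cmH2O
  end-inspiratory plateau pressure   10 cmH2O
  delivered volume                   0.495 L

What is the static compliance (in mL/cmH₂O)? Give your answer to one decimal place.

55.0

Cstat = Vt / (Pplat − PEEP) = 495 / (10 − 1) = 495 / 9.0 = 55.0 mL/cmH2O.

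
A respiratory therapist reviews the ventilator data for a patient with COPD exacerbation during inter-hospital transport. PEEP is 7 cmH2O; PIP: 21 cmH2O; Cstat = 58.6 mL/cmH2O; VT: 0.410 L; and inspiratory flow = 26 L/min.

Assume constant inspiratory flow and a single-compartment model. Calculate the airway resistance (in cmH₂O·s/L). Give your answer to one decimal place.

Flow: 26 L/min ÷ 60 = 0.4333 L/s.
Equation of motion (constant flow): PIP = Vt/C + R·V̇ + PEEP.
R·V̇ = PIP − Vt/C − PEEP = 21 − 410/58.6 − 7 = 21 − 6.997 − 7 = 7.003 cmH2O.
R = 7.003 / 0.4333 = 16.162 cmH2O·s/L.

16.2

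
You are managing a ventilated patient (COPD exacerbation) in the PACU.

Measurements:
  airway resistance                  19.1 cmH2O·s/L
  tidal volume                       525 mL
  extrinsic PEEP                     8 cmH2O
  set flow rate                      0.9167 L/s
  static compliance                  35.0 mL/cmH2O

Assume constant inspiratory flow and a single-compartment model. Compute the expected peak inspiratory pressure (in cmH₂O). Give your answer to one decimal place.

40.5

Equation of motion (constant flow): PIP = Vt/C + R·V̇ + PEEP.
PIP = 525/35.0 + 19.1×0.9167 + 8 = 15.0 + 17.509 + 8 = 40.509 cmH2O.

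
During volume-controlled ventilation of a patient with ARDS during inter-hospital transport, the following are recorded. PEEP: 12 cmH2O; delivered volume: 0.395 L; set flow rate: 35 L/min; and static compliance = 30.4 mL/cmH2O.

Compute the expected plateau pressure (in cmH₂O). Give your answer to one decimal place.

25.0

Pplat = PEEP + Vt / Cstat = 12 + 395 / 30.4 = 12 + 12.993 = 24.993 cmH2O.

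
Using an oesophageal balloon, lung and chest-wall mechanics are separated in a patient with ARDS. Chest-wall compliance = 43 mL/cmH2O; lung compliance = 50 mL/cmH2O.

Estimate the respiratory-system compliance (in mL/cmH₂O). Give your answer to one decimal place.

23.1

Lung and chest wall are elastances in series: 1/Crs = 1/CL + 1/Ccw.
1/Crs = 1/50 + 1/43 = 0.04326.
Crs = 23.116 mL/cmH2O.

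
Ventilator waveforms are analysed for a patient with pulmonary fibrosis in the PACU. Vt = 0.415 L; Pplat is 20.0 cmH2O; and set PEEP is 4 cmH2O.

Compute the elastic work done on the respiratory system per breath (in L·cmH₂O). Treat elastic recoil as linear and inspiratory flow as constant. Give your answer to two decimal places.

3.32

Elastic work ≈ ½ × (Pplat − PEEP) × Vt = 0.5 × (20.0 − 4) × 0.415 L = 0.5 × 16.0 × 0.415 = 3.32 L·cmH2O.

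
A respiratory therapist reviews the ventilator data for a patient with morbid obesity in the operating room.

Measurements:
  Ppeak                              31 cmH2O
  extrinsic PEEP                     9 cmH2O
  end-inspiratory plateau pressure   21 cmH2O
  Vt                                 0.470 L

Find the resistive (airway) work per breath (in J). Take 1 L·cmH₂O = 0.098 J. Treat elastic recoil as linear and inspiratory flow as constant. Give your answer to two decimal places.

With constant inspiratory flow the resistive pressure is constant at PIP − Pplat = 31 − 21 = 10.0 cmH2O, so resistive work = 10.0 × 0.470 = 4.7 L·cmH2O.
× 0.098 J/(L·cmH2O) → 0.4606 J.

0.46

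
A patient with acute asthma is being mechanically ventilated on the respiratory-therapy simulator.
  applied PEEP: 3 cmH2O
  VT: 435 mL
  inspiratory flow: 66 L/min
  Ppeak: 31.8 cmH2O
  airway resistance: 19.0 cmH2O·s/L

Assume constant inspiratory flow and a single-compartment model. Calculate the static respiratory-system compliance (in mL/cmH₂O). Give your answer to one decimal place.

55.1

Flow: 66 L/min ÷ 60 = 1.1 L/s.
Equation of motion (constant flow): PIP = Vt/C + R·V̇ + PEEP.
Vt/C = PIP − R·V̇ − PEEP = 31.8 − 19.0×1.1 − 3 = 31.8 − 20.9 − 3 = 7.9 cmH2O.
C = Vt / 7.9 = 435 / 7.9 = 55.063 mL/cmH2O.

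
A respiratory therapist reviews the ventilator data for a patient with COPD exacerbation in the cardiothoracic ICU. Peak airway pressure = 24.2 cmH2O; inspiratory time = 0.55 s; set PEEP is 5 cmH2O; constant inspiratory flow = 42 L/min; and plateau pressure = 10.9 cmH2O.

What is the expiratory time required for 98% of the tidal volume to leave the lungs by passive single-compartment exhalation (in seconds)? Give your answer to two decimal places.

4.85

Flow: 42 L/min ÷ 60 = 0.7 L/s.
Vt = flow × Ti = 0.7 L/s × 0.55 s × 1000 mL/L = 385.0 mL.
R = (PIP − Pplat)/V̇ = (24.2 − 10.9) / 0.7 = 13.3/0.7 = 19.0 cmH2O·s/L.
C = Vt/(Pplat − PEEP) = 385.0 / (10.9 − 5) = 385.0/5.9 = 65.254 mL/cmH2O.
τ = R × C = 19.0 × 0.06525 L/cmH2O = 1.24 s.
t = −τ·ln(1 − 0.98) = −1.24·ln(0.02) = 4.851 s.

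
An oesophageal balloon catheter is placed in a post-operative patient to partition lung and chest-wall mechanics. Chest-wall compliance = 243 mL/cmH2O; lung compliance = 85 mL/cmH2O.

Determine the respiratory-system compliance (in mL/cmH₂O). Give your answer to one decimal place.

63.0

Lung and chest wall are elastances in series: 1/Crs = 1/CL + 1/Ccw.
1/Crs = 1/85 + 1/243 = 0.01588.
Crs = 62.972 mL/cmH2O.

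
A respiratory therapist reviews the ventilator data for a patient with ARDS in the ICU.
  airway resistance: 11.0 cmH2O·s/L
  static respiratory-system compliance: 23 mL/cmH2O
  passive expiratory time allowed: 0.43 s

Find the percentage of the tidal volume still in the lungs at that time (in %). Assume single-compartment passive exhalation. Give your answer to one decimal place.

τ = R × C = 11.0 × 23 mL/cmH2O = 11.0 × 0.023 L/cmH2O = 0.253 s.
Passive exhalation: V(t)/V₀ = e^(−t/τ) = e^(−0.43/0.253) = 0.1828.
Fraction remaining = 0.1828 → 18.28%.

18.3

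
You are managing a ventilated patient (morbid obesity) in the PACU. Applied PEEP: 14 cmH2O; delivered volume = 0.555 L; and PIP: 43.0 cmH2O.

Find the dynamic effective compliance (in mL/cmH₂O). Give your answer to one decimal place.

19.1

Dynamic compliance = Vt / (PIP − PEEP) = 555 / (43.0 − 14) = 555 / 29.0 = 19.138 mL/cmH2O.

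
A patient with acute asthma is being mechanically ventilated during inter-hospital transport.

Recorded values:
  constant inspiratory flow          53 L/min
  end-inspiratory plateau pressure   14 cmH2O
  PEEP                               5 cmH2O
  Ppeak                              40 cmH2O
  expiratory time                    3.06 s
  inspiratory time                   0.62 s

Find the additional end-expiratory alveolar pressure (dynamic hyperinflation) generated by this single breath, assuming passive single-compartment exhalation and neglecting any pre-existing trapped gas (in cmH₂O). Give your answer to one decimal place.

1.6

Flow: 53 L/min ÷ 60 = 0.8833 L/s.
Vt = flow × Ti = 0.8833 L/s × 0.62 s × 1000 mL/L = 547.65 mL.
R = (PIP − Pplat)/V̇ = (40 − 14) / 0.8833 = 26.0/0.8833 = 29.435 cmH2O·s/L.
C = Vt/(Pplat − PEEP) = 547.65 / (14 − 5) = 547.65/9.0 = 60.85 mL/cmH2O.
τ = R × C = 29.435 × 0.06085 L/cmH2O = 1.791 s.
Fraction remaining = e^(−Te/τ) = e^(−3.06/1.791) = 0.1811; trapped volume = 547.65 × 0.1811 = 99.179 mL.
Additional alveolar pressure from trapping ≈ V_trapped / C = 99.179 / 60.85 = 1.63 cmH2O.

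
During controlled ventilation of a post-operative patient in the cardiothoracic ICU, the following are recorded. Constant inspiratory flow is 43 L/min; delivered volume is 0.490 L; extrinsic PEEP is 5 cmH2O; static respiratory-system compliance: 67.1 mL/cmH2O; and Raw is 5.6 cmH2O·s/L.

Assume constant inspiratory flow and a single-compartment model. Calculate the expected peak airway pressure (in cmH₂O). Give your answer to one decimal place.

Flow: 43 L/min ÷ 60 = 0.7167 L/s.
Equation of motion (constant flow): PIP = Vt/C + R·V̇ + PEEP.
PIP = 490/67.1 + 5.6×0.7167 + 5 = 7.303 + 4.014 + 5 = 16.317 cmH2O.

16.3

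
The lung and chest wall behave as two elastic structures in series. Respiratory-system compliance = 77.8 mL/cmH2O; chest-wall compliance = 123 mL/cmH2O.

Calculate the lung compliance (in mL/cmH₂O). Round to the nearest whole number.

1/CL = 1/Crs − 1/Ccw.
1/CL = 1/77.8 − 1/123 = 0.004723.
CL = 211.73 mL/cmH2O.

212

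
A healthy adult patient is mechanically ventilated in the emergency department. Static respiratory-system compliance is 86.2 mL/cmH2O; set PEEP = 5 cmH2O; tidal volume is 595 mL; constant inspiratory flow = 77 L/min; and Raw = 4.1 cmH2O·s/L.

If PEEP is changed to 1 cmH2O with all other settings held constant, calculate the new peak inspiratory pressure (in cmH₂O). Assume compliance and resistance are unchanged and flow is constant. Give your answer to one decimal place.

Flow: 77 L/min ÷ 60 = 1.2833 L/s.
PIP = Vt/C + R·V̇ + PEEP (constant-flow equation of motion).
Only the baseline term changes: ΔPIP = ΔPEEP = 1 − 5 = -4.0 cmH2O.
Original PIP = 595/86.2 + 4.1×1.2833 + 5 = 17.164 cmH2O; new PIP = 17.164 + (-4.0) = 13.164 cmH2O.

13.2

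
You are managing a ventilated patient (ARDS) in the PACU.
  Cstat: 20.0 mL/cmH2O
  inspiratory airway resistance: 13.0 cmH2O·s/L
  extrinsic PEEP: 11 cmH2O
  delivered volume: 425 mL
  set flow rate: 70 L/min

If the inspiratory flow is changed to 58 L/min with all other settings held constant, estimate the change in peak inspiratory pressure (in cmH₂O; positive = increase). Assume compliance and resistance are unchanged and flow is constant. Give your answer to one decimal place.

Flow: 70 L/min ÷ 60 = 1.1667 L/s.
New flow: 58 L/min ÷ 60 = 0.9667 L/s.
PIP = Vt/C + R·V̇ + PEEP (constant-flow equation of motion).
Only the resistive term changes: ΔPIP = R × ΔV̇ = 13.0 × (0.9667 − 1.1667) = 13.0 × -0.2 = -2.6 cmH2O.

-2.6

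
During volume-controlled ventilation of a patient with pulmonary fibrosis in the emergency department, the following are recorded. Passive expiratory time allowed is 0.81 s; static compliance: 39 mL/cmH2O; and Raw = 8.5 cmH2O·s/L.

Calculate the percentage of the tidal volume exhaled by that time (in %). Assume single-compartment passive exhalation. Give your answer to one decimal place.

91.3

τ = R × C = 8.5 × 39 mL/cmH2O = 8.5 × 0.039 L/cmH2O = 0.3315 s.
Passive exhalation: V(t)/V₀ = e^(−t/τ) = e^(−0.81/0.3315) = 0.08686.
Fraction exhaled = 1 − 0.08686 = 0.9131 → 91.31%.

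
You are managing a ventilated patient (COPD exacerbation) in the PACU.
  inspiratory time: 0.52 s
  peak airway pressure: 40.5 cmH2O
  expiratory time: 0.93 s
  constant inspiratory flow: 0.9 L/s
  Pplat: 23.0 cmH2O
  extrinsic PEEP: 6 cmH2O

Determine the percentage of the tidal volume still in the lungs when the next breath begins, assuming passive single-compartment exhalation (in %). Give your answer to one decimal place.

Vt = flow × Ti = 0.9 L/s × 0.52 s × 1000 mL/L = 468.0 mL.
R = (PIP − Pplat)/V̇ = (40.5 − 23.0) / 0.9 = 17.5/0.9 = 19.444 cmH2O·s/L.
C = Vt/(Pplat − PEEP) = 468.0 / (23.0 − 6) = 468.0/17.0 = 27.529 mL/cmH2O.
τ = R × C = 19.444 × 0.02753 L/cmH2O = 0.5353 s.
Fraction remaining at end-expiration = e^(−Te/τ) = e^(−0.93/0.5353) = 0.176 → 17.6%.

17.6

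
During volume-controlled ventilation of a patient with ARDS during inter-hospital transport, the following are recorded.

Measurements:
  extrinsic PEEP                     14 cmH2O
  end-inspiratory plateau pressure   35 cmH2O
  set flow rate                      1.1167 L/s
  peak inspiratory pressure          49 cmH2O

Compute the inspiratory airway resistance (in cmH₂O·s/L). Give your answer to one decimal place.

Raw = (PIP − Pplat) / flow = (49 − 35) / 1.1167 = 14.0 / 1.1167 = 12.537 cmH2O·s/L.

12.5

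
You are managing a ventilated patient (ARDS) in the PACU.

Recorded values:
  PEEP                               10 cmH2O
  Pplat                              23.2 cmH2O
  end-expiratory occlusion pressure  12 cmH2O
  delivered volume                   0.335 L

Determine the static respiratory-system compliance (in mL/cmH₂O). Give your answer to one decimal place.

End-expiratory occlusion gives total PEEP = 12 cmH2O (intrinsic PEEP = 12 − 10 = 2). Use total PEEP for the elastic gradient.
Cstat = Vt / (Pplat − PEEPtotal) = 335 / (23.2 − 12) = 335 / 11.2 = 29.911 mL/cmH2O.

29.9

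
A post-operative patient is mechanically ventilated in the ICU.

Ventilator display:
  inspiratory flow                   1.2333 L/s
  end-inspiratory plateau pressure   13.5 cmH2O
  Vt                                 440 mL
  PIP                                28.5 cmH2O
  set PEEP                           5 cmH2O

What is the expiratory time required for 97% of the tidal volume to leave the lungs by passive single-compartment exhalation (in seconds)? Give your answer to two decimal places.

2.21

R = (PIP − Pplat)/V̇ = (28.5 − 13.5) / 1.2333 = 15.0/1.2333 = 12.162 cmH2O·s/L.
C = Vt/(Pplat − PEEP) = 440.0 / (13.5 − 5) = 440.0/8.5 = 51.765 mL/cmH2O.
τ = R × C = 12.162 × 0.05177 L/cmH2O = 0.6296 s.
t = −τ·ln(1 − 0.97) = −0.6296·ln(0.03) = 2.208 s.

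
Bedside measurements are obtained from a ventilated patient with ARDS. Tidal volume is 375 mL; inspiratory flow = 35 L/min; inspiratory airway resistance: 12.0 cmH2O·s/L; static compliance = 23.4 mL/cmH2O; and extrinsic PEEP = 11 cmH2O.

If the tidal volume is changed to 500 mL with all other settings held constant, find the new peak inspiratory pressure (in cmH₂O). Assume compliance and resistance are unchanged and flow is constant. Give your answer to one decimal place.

39.4

Flow: 35 L/min ÷ 60 = 0.5833 L/s.
PIP = Vt/C + R·V̇ + PEEP (constant-flow equation of motion).
Only the elastic term changes: ΔPIP = ΔVt / C = (500 − 375) / 23.4 = 5.342 cmH2O.
Original PIP = 375/23.4 + 12.0×0.5833 + 11 = 34.025 cmH2O; new PIP = 34.025 + (5.342) = 39.367 cmH2O.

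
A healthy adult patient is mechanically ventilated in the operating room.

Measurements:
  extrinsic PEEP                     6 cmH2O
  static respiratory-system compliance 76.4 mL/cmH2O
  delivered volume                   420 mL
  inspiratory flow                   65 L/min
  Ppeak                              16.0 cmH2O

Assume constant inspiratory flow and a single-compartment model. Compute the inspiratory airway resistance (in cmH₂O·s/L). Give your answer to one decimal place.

Flow: 65 L/min ÷ 60 = 1.0833 L/s.
Equation of motion (constant flow): PIP = Vt/C + R·V̇ + PEEP.
R·V̇ = PIP − Vt/C − PEEP = 16.0 − 420/76.4 − 6 = 16.0 − 5.497 − 6 = 4.503 cmH2O.
R = 4.503 / 1.0833 = 4.157 cmH2O·s/L.

4.2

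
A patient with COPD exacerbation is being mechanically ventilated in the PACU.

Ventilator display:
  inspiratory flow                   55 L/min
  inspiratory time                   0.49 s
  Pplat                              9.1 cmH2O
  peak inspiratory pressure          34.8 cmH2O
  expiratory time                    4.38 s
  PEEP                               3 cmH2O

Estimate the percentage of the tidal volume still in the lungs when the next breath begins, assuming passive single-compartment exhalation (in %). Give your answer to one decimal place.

Flow: 55 L/min ÷ 60 = 0.9167 L/s.
Vt = flow × Ti = 0.9167 L/s × 0.49 s × 1000 mL/L = 449.18 mL.
R = (PIP − Pplat)/V̇ = (34.8 − 9.1) / 0.9167 = 25.7/0.9167 = 28.035 cmH2O·s/L.
C = Vt/(Pplat − PEEP) = 449.18 / (9.1 − 3) = 449.18/6.1 = 73.636 mL/cmH2O.
τ = R × C = 28.035 × 0.07364 L/cmH2O = 2.064 s.
Fraction remaining at end-expiration = e^(−Te/τ) = e^(−4.38/2.064) = 0.1198 → 11.98%.

12.0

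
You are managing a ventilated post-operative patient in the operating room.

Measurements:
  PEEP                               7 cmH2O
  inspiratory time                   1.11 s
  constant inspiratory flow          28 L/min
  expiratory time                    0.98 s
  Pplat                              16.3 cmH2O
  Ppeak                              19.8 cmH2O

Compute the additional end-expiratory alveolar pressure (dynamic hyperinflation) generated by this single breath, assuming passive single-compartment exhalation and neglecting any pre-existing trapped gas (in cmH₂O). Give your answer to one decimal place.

Flow: 28 L/min ÷ 60 = 0.4667 L/s.
Vt = flow × Ti = 0.4667 L/s × 1.11 s × 1000 mL/L = 518.04 mL.
R = (PIP − Pplat)/V̇ = (19.8 − 16.3) / 0.4667 = 3.5/0.4667 = 7.499 cmH2O·s/L.
C = Vt/(Pplat − PEEP) = 518.04 / (16.3 − 7) = 518.04/9.3 = 55.703 mL/cmH2O.
τ = R × C = 7.499 × 0.0557 L/cmH2O = 0.4177 s.
Fraction remaining = e^(−Te/τ) = e^(−0.98/0.4177) = 0.09573; trapped volume = 518.04 × 0.09573 = 49.592 mL.
Additional alveolar pressure from trapping ≈ V_trapped / C = 49.592 / 55.703 = 0.8903 cmH2O.

0.9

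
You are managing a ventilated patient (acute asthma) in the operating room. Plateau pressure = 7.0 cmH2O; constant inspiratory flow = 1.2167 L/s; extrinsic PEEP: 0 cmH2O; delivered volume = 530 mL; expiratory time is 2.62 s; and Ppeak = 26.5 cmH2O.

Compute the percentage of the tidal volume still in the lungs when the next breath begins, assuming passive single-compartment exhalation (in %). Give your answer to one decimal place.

11.5

R = (PIP − Pplat)/V̇ = (26.5 − 7.0) / 1.2167 = 19.5/1.2167 = 16.027 cmH2O·s/L.
C = Vt/(Pplat − PEEP) = 530.0 / (7.0 − 0) = 530.0/7.0 = 75.714 mL/cmH2O.
τ = R × C = 16.027 × 0.07571 L/cmH2O = 1.213 s.
Fraction remaining at end-expiration = e^(−Te/τ) = e^(−2.62/1.213) = 0.1153 → 11.53%.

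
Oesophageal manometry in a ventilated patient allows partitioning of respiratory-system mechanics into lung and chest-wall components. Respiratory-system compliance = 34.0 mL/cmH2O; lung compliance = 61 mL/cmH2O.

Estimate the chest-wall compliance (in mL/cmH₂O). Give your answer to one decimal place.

1/Ccw = 1/Crs − 1/CL.
1/Ccw = 1/34.0 − 1/61 = 0.01302.
Ccw = 76.805 mL/cmH2O.

76.8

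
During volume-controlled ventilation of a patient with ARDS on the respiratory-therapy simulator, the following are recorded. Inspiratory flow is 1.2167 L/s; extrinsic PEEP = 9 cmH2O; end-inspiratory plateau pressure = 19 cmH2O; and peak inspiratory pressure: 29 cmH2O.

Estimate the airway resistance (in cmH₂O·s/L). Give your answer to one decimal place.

Raw = (PIP − Pplat) / flow = (29 − 19) / 1.2167 = 10.0 / 1.2167 = 8.219 cmH2O·s/L.

8.2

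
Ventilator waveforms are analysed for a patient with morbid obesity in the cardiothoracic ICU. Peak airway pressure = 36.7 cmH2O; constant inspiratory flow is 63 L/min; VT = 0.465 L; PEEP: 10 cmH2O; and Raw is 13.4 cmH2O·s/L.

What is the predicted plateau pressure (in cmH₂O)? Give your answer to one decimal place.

Flow: 63 L/min ÷ 60 = 1.05 L/s.
Pplat = PIP − Raw × flow = 36.7 − 13.4 × 1.05 = 36.7 − 14.07 = 22.63 cmH2O.

22.6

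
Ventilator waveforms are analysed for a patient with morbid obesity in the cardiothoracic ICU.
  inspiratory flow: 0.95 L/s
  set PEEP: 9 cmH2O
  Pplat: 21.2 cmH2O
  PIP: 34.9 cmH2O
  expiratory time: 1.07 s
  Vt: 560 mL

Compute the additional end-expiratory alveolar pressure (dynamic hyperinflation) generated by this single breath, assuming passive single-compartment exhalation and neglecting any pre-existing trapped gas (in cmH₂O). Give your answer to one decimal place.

R = (PIP − Pplat)/V̇ = (34.9 − 21.2) / 0.95 = 13.7/0.95 = 14.421 cmH2O·s/L.
C = Vt/(Pplat − PEEP) = 560.0 / (21.2 − 9) = 560.0/12.2 = 45.902 mL/cmH2O.
τ = R × C = 14.421 × 0.0459 L/cmH2O = 0.6619 s.
Fraction remaining = e^(−Te/τ) = e^(−1.07/0.6619) = 0.1986; trapped volume = 560.0 × 0.1986 = 111.22 mL.
Additional alveolar pressure from trapping ≈ V_trapped / C = 111.22 / 45.902 = 2.423 cmH2O.

2.4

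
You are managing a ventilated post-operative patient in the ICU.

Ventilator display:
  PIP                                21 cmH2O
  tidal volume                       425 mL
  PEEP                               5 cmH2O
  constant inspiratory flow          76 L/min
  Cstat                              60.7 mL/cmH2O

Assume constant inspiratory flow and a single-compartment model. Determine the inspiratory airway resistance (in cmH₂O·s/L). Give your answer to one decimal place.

Flow: 76 L/min ÷ 60 = 1.2667 L/s.
Equation of motion (constant flow): PIP = Vt/C + R·V̇ + PEEP.
R·V̇ = PIP − Vt/C − PEEP = 21 − 425/60.7 − 5 = 21 − 7.002 − 5 = 8.998 cmH2O.
R = 8.998 / 1.2667 = 7.103 cmH2O·s/L.

7.1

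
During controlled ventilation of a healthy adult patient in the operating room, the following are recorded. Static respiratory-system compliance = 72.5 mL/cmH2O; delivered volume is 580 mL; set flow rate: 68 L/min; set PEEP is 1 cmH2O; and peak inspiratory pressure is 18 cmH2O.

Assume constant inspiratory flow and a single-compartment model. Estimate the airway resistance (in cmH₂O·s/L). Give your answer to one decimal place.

Flow: 68 L/min ÷ 60 = 1.1333 L/s.
Equation of motion (constant flow): PIP = Vt/C + R·V̇ + PEEP.
R·V̇ = PIP − Vt/C − PEEP = 18 − 580/72.5 − 1 = 18 − 8.0 − 1 = 9.0 cmH2O.
R = 9.0 / 1.1333 = 7.941 cmH2O·s/L.

7.9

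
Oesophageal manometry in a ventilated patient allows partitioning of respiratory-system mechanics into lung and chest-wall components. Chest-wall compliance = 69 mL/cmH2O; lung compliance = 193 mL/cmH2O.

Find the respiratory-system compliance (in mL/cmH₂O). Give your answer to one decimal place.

Lung and chest wall are elastances in series: 1/Crs = 1/CL + 1/Ccw.
1/Crs = 1/193 + 1/69 = 0.01967.
Crs = 50.839 mL/cmH2O.

50.8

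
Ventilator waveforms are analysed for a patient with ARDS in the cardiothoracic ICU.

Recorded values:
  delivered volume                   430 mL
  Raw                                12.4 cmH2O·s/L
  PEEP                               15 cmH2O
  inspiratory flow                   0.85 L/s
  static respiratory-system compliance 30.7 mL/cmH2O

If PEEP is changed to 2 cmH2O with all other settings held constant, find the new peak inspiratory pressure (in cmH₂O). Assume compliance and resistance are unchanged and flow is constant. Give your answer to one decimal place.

PIP = Vt/C + R·V̇ + PEEP (constant-flow equation of motion).
Only the baseline term changes: ΔPIP = ΔPEEP = 2 − 15 = -13.0 cmH2O.
Original PIP = 430/30.7 + 12.4×0.85 + 15 = 39.547 cmH2O; new PIP = 39.547 + (-13.0) = 26.547 cmH2O.

26.5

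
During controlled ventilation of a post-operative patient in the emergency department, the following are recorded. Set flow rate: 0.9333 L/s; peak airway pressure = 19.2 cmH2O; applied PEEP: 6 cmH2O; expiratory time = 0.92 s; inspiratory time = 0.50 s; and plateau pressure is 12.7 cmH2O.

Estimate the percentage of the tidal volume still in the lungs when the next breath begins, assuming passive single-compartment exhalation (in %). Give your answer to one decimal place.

15.0

Vt = flow × Ti = 0.9333 L/s × 0.50 s × 1000 mL/L = 466.65 mL.
R = (PIP − Pplat)/V̇ = (19.2 − 12.7) / 0.9333 = 6.5/0.9333 = 6.965 cmH2O·s/L.
C = Vt/(Pplat − PEEP) = 466.65 / (12.7 − 6) = 466.65/6.7 = 69.649 mL/cmH2O.
τ = R × C = 6.965 × 0.06965 L/cmH2O = 0.4851 s.
Fraction remaining at end-expiration = e^(−Te/τ) = e^(−0.92/0.4851) = 0.1501 → 15.01%.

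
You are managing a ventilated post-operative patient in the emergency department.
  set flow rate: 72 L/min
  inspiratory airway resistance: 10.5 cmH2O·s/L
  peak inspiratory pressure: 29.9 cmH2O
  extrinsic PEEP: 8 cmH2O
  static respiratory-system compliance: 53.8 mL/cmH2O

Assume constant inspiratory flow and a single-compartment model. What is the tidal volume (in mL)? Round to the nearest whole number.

Flow: 72 L/min ÷ 60 = 1.2 L/s.
Equation of motion (constant flow): PIP = Vt/C + R·V̇ + PEEP.
Vt/C = PIP − R·V̇ − PEEP = 29.9 − 12.6 − 8 = 9.3 cmH2O.
Vt = C × 9.3 = 53.8 × 9.3 = 500.34 mL.

500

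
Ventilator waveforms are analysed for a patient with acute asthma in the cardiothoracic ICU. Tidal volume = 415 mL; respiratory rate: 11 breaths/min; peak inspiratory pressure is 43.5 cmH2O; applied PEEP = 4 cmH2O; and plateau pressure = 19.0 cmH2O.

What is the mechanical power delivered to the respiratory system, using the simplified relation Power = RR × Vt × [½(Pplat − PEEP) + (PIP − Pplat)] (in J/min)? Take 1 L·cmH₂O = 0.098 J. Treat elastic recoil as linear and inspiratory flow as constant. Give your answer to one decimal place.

14.3

Per-breath work = Vt × [½(Pplat−PEEP) + (PIP−Pplat)] = 0.415 × [0.5×15.0 + 24.5] = 0.415 × 32.0 = 13.28 L·cmH2O.
Power = 11 × 13.28 = 146.08 L·cmH2O/min.
× 0.098 J/(L·cmH2O) → 14.316 J/min.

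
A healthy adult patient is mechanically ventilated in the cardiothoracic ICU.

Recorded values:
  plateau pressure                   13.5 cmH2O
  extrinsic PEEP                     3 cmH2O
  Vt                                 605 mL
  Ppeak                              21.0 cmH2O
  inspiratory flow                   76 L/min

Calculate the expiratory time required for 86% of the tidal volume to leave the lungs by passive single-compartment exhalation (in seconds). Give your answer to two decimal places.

Flow: 76 L/min ÷ 60 = 1.2667 L/s.
R = (PIP − Pplat)/V̇ = (21.0 − 13.5) / 1.2667 = 7.5/1.2667 = 5.921 cmH2O·s/L.
C = Vt/(Pplat − PEEP) = 605.0 / (13.5 − 3) = 605.0/10.5 = 57.619 mL/cmH2O.
τ = R × C = 5.921 × 0.05762 L/cmH2O = 0.3412 s.
t = −τ·ln(1 − 0.86) = −0.3412·ln(0.14) = 0.6708 s.

0.67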